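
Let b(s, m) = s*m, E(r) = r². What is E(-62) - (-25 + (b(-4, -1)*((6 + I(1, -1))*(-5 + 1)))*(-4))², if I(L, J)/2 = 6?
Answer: -1266285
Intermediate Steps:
I(L, J) = 12 (I(L, J) = 2*6 = 12)
b(s, m) = m*s
E(-62) - (-25 + (b(-4, -1)*((6 + I(1, -1))*(-5 + 1)))*(-4))² = (-62)² - (-25 + ((-1*(-4))*((6 + 12)*(-5 + 1)))*(-4))² = 3844 - (-25 + (4*(18*(-4)))*(-4))² = 3844 - (-25 + (4*(-72))*(-4))² = 3844 - (-25 - 288*(-4))² = 3844 - (-25 + 1152)² = 3844 - 1*1127² = 3844 - 1*1270129 = 3844 - 1270129 = -1266285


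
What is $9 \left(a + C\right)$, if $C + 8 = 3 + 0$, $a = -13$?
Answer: $-162$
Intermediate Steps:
$C = -5$ ($C = -8 + \left(3 + 0\right) = -8 + 3 = -5$)
$9 \left(a + C\right) = 9 \left(-13 - 5\right) = 9 \left(-18\right) = -162$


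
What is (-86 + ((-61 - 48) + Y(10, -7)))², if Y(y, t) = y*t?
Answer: 70225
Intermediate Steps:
Y(y, t) = t*y
(-86 + ((-61 - 48) + Y(10, -7)))² = (-86 + ((-61 - 48) - 7*10))² = (-86 + (-109 - 70))² = (-86 - 179)² = (-265)² = 70225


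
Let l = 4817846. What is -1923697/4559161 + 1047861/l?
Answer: -4490708892041/21965335587206 ≈ -0.20445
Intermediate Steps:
-1923697/4559161 + 1047861/l = -1923697/4559161 + 1047861/4817846 = -4490708892041/21965335587206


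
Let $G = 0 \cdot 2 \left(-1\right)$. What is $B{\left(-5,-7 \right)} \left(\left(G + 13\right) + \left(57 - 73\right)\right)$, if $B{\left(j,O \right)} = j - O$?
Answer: $-6$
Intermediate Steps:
$G = 0$ ($G = 0 \left(-1\right) = 0$)
$B{\left(-5,-7 \right)} \left(\left(G + 13\right) + \left(57 - 73\right)\right) = \left(-5 - -7\right) \left(\left(0 + 13\right) + \left(57 - 73\right)\right) = \left(-5 + 7\right) \left(13 + \left(57 - 73\right)\right) = 2 \left(13 - 16\right) = 2 \left(-3\right) = -6$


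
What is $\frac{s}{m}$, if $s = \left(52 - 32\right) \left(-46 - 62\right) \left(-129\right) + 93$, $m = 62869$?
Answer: $\frac{278733}{62869} \approx 4.4336$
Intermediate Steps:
$s = 278733$ ($s = 20 \left(-108\right) \left(-129\right) + 93 = \left(-2160\right) \left(-129\right) + 93 = 278640 + 93 = 278733$)
$\frac{s}{m} = \frac{278733}{62869}$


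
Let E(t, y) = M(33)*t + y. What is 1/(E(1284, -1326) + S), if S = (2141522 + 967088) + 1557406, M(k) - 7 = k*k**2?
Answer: 1/50816786 ≈ 1.9679e-8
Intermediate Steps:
M(k) = 7 + k**3 (M(k) = 7 + k*k**2 = 7 + k**3)
E(t, y) = y + 35944*t (E(t, y) = (7 + 33**3)*t + y = (7 + 35937)*t + y = 35944*t + y = y + 35944*t)
S = 4666016 (S = 3108610 + 1557406 = 4666016)
1/(E(1284, -1326) + S) = 1/((-1326 + 35944*1284) + 4666016) = 1/((-1326 + 46152096) + 4666016) = 1/(46150770 + 4666016) = 1/50816786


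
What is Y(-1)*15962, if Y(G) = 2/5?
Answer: 31924/5 ≈ 6384.8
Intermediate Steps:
Y(G) = ⅖ (Y(G) = 2*(⅕) = ⅖)
Y(-1)*15962 = (⅖)*15962 = 31924/5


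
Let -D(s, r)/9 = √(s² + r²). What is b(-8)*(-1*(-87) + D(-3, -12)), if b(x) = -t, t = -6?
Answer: 522 - 162*√17 ≈ -145.94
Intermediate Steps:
D(s, r) = -9*√(r² + s²) (D(s, r) = -9*√(s² + r²) = -9*√(r² + s²))
b(x) = 6 (b(x) = -1*(-6) = 6)
b(-8)*(-1*(-87) + D(-3, -12)) = 6*(-1*(-87) - 9*√((-12)² + (-3)²)) = 6*(87 - 9*√(144 + 9)) = 6*(87 - 27*√17) = 522 - 162*√17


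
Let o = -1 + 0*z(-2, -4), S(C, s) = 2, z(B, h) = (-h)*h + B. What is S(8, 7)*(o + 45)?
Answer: 88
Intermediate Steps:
z(B, h) = B - h**2 (z(B, h) = -h**2 + B = B - h**2)
o = -1 (o = -1 + 0*(-2 - 1*(-4)**2) = -1 + 0*(-2 - 1*16) = -1 + 0*(-2 - 16) = -1 + 0*(-18) = -1 + 0 = -1)
S(8, 7)*(o + 45) = 2*(-1 + 45) = 2*44 = 88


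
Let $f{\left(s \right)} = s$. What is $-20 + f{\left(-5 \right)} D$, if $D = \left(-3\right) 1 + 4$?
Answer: $-25$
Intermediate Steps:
$D = 1$ ($D = -3 + 4 = 1$)
$-20 + f{\left(-5 \right)} D = -20 - 5 = -25$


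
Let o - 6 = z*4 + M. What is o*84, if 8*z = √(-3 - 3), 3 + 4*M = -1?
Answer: 420 + 42*I*√6 ≈ 420.0 + 102.88*I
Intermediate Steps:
M = -1 (M = -¾ + (¼)*(-1) = -¾ - ¼ = -1)
z = I*√6/8 (z = √(-3 - 3)/8 = √(-6)/8 = (I*√6)/8 = I*√6/8 ≈ 0.30619*I)
o = 5 + I*√6/2 (o = 6 + ((I*√6/8)*4 - 1) = 6 + (I*√6/2 - 1) = 6 + (-1 + I*√6/2) = 5 + I*√6/2 ≈ 5.0 + 1.2247*I)
o*84 = (5 + I*√6/2)*84 = 420 + 42*I*√6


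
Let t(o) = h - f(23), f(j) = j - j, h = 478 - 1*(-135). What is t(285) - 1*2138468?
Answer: -2137855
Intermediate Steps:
h = 613 (h = 478 + 135 = 613)
f(j) = 0
t(o) = 613 (t(o) = 613 - 1*0 = 613 + 0 = 613)
t(285) - 1*2138468 = 613 - 1*2138468 = 613 - 2138468 = -2137855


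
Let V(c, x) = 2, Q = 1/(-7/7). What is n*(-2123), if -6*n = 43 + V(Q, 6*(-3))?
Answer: 31845/2 ≈ 15923.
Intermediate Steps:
Q = -1 (Q = 1/(-7*1/7) = 1/(-1) = -1)
n = -15/2 (n = -(43 + 2)/6 = -1/6*45 = -15/2 ≈ -7.5000)
n*(-2123) = -15/2*(-2123) = 31845/2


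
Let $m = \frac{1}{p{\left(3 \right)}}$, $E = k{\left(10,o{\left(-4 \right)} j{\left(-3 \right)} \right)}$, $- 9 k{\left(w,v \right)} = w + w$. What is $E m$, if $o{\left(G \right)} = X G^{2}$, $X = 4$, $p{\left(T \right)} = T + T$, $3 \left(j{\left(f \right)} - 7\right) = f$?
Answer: $- \frac{10}{27} \approx -0.37037$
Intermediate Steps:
$j{\left(f \right)} = 7 + \frac{f}{3}$
$p{\left(T \right)} = 2 T$
$o{\left(G \right)} = 4 G^{2}$
$k{\left(w,v \right)} = - \frac{2 w}{9}$ ($k{\left(w,v \right)} = - \frac{w + w}{9} = - \frac{2 w}{9}$)
$E = - \frac{20}{9}$ ($E = \left(- \frac{2}{9}\right) 10 = - \frac{20}{9} \approx -2.2222$)
$m = \frac{1}{6}$ ($m = \frac{1}{2 \cdot 3} = \frac{1}{6} \approx 0.16667$)
$E m = \left(- \frac{20}{9}\right) \frac{1}{6} = - \frac{10}{27}$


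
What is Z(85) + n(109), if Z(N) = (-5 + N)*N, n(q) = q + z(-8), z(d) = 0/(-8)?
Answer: 6909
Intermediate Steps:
z(d) = 0 (z(d) = 0*(-1/8) = 0)
n(q) = q (n(q) = q + 0 = q)
Z(N) = N*(-5 + N)
Z(85) + n(109) = 85*(-5 + 85) + 109 = 85*80 + 109 = 6800 + 109 = 6909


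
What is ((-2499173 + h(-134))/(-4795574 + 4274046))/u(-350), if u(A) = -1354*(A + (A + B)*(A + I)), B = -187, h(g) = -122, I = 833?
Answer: 2499295/183401701573552 ≈ 1.3627e-8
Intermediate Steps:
u(A) = -1354*A - 1354*(-187 + A)*(833 + A) (u(A) = -1354*(A + (A - 187)*(A + 833)) = -1354*(A + (-187 + A)*(833 + A)) = -1354*A - 1354*(-187 + A)*(833 + A))
((-2499173 + h(-134))/(-4795574 + 4274046))/u(-350) = ((-2499173 - 122)/(-4795574 + 4274046))/(210913934 - 876038*(-350) - 1354*(-350)²) = (-2499295/(-521528))/(210913934 + 306613300 - 1354*122500) = (-2499295*(-1/521528))/(210913934 + 306613300 - 165865000) = (2499295/521528)/351662234 = (2499295/521528)*(1/351662234) = 2499295/183401701573552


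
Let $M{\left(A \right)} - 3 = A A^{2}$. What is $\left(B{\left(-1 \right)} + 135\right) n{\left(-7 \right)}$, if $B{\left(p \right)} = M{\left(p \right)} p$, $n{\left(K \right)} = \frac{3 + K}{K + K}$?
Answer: $38$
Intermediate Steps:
$M{\left(A \right)} = 3 + A^{3}$ ($M{\left(A \right)} = 3 + A A^{2} = 3 + A^{3}$)
$n{\left(K \right)} = \frac{3 + K}{2 K}$
$B{\left(p \right)} = p \left(3 + p^{3}\right)$ ($B{\left(p \right)} = \left(3 + p^{3}\right) p = p \left(3 + p^{3}\right)$)
$\left(B{\left(-1 \right)} + 135\right) n{\left(-7 \right)} = \left(- (3 + \left(-1\right)^{3}) + 135\right) \frac{3 - 7}{2 \left(-7\right)} = \left(- (3 - 1) + 135\right) \frac{1}{2} \left(- \frac{1}{7}\right) \left(-4\right) = \left(\left(-1\right) 2 + 135\right) \frac{2}{7} = \left(-2 + 135\right) \frac{2}{7} = 133 \cdot \frac{2}{7} = 38$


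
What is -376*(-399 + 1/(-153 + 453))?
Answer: 11251706/75 ≈ 1.5002e+5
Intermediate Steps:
-376*(-399 + 1/(-153 + 453)) = -376*(-399 + 1/300) = -376*(-119699/300) = 11251706/75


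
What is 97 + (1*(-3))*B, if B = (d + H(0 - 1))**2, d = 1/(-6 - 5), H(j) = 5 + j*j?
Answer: -938/121 ≈ -7.7521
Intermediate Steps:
H(j) = 5 + j**2
d = -1/11 (d = 1/(-11) = -1/11 ≈ -0.090909)
B = 4225/121 (B = (-1/11 + (5 + (0 - 1)**2))**2 = (-1/11 + (5 + (-1)**2))**2 = (-1/11 + (5 + 1))**2 = (-1/11 + 6)**2 = (65/11)**2 = 4225/121 ≈ 34.917)
97 + (1*(-3))*B = 97 + (1*(-3))*(4225/121) = 97 - 3*4225/121 = 97 - 12675/121 = -938/121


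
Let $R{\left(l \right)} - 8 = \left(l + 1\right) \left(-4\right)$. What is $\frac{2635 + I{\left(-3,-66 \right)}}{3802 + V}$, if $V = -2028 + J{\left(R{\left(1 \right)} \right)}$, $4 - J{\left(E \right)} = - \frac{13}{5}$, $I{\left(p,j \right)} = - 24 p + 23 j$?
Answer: $\frac{205}{307} \approx 0.66775$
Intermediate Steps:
$R{\left(l \right)} = 4 - 4 l$ ($R{\left(l \right)} = 8 + \left(l + 1\right) \left(-4\right) = 8 + \left(1 + l\right) \left(-4\right) = 8 - \left(4 + 4 l\right) = 4 - 4 l$)
$J{\left(E \right)} = \frac{33}{5}$ ($J{\left(E \right)} = 4 - - \frac{13}{5} = 4 + \frac{13}{5} = \frac{33}{5}$)
$V = - \frac{10107}{5}$ ($V = -2028 + \frac{33}{5} = - \frac{10107}{5} \approx -2021.4$)
$\frac{2635 + I{\left(-3,-66 \right)}}{3802 + V} = \frac{2635 + \left(\left(-24\right) \left(-3\right) + 23 \left(-66\right)\right)}{3802 - \frac{10107}{5}} = \frac{2635 + \left(72 - 1518\right)}{\frac{8903}{5}} = \left(2635 - 1446\right) \frac{5}{8903} = 1189 \cdot \frac{5}{8903} = \frac{205}{307}$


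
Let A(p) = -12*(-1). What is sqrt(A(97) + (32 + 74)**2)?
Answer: 4*sqrt(703) ≈ 106.06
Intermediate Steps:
A(p) = 12
sqrt(A(97) + (32 + 74)**2) = sqrt(12 + (32 + 74)**2) = sqrt(12 + 106**2) = sqrt(12 + 11236) = sqrt(11248) = 4*sqrt(703)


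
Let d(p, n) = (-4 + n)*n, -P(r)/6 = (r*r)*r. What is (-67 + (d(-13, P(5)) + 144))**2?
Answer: 319877342929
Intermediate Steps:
P(r) = -6*r**3 (P(r) = -6*r*r*r = -6*r**2*r = -6*r**3)
d(p, n) = n*(-4 + n)
(-67 + (d(-13, P(5)) + 144))**2 = (-67 + ((-6*5**3)*(-4 - 6*5**3) + 144))**2 = (-67 + ((-6*125)*(-4 - 6*125) + 144))**2 = (-67 + (-750*(-4 - 750) + 144))**2 = (-67 + (-750*(-754) + 144))**2 = (-67 + (565500 + 144))**2 = (-67 + 565644)**2 = 565577**2 = 319877342929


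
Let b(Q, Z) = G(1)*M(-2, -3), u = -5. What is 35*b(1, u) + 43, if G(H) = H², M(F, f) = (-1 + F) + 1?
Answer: -27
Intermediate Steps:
M(F, f) = F
b(Q, Z) = -2 (b(Q, Z) = 1²*(-2) = 1*(-2) = -2)
35*b(1, u) + 43 = 35*(-2) + 43 = -70 + 43 = -27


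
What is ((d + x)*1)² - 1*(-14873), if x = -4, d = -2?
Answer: 14909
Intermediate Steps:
((d + x)*1)² - 1*(-14873) = ((-2 - 4)*1)² - 1*(-14873) = (-6*1)² + 14873 = (-6)² + 14873 = 36 + 14873 = 14909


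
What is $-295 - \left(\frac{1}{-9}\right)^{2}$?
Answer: $- \frac{23896}{81} \approx -295.01$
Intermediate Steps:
$-295 - \left(\frac{1}{-9}\right)^{2} = -295 - \left(- \frac{1}{9}\right)^{2} = -295 - \frac{1}{81} = - \frac{23896}{81}$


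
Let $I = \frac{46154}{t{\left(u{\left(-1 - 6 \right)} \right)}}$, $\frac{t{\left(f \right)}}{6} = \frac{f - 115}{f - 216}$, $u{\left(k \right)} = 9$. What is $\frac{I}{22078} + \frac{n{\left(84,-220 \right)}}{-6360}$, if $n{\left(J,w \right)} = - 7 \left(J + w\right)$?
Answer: $\frac{18630131}{35104020} \approx 0.53071$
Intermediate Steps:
$n{\left(J,w \right)} = - 7 J - 7 w$
$t{\left(f \right)} = \frac{6 \left(-115 + f\right)}{-216 + f}$ ($t{\left(f \right)} = 6 \frac{f - 115}{f - 216} = 6 \frac{-115 + f}{-216 + f} = \frac{6 \left(-115 + f\right)}{-216 + f}$)
$I = \frac{1592313}{106}$ ($I = \frac{46154}{6 \frac{1}{-216 + 9} \left(-115 + 9\right)} = \frac{46154}{6 \frac{1}{-207} \left(-106\right)} = \frac{46154}{6 \left(- \frac{1}{207}\right) \left(-106\right)} = \frac{46154}{\frac{212}{69}} = 46154 \cdot \frac{69}{212} = \frac{1592313}{106} \approx 15022.0$)
$\frac{I}{22078} + \frac{n{\left(84,-220 \right)}}{-6360} = \frac{1592313}{106 \cdot 22078} + \frac{\left(-7\right) 84 - -1540}{-6360} = \frac{1592313}{106} \cdot \frac{1}{22078} + \left(-588 + 1540\right) \left(- \frac{1}{6360}\right) = \frac{1592313}{2340268} + 952 \left(- \frac{1}{6360}\right) = \frac{1592313}{2340268} - \frac{119}{795} = \frac{18630131}{35104020}$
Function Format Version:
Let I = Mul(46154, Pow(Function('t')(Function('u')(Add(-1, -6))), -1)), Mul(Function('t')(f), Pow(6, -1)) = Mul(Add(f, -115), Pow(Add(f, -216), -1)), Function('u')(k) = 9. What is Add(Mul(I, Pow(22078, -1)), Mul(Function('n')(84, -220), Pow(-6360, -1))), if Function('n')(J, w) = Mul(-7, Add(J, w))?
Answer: Rational(18630131, 35104020) ≈ 0.53071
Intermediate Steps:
Function('n')(J, w) = Add(Mul(-7, J), Mul(-7, w))
Function('t')(f) = Mul(6, Pow(Add(-216, f), -1), Add(-115, f)) (Function('t')(f) = Mul(6, Mul(Add(f, -115), Pow(Add(f, -216), -1))) = Mul(6, Mul(Add(-115, f), Pow(Add(-216, f), -1))) = Mul(6, Mul(Pow(Add(-216, f), -1), Add(-115, f))) = Mul(6, Pow(Add(-216, f), -1), Add(-115, f)))
I = Rational(1592313, 106) (I = Mul(46154, Pow(Mul(6, Pow(Add(-216, 9), -1), Add(-115, 9)), -1)) = Mul(46154, Pow(Mul(6, Pow(-207, -1), -106), -1)) = Mul(46154, Pow(Mul(6, Rational(-1, 207), -106), -1)) = Mul(46154, Pow(Rational(212, 69), -1)) = Mul(46154, Rational(69, 212)) = Rational(1592313, 106) ≈ 15022.)
Add(Mul(I, Pow(22078, -1)), Mul(Function('n')(84, -220), Pow(-6360, -1))) = Add(Mul(Rational(1592313, 106), Pow(22078, -1)), Mul(Add(Mul(-7, 84), Mul(-7, -220)), Pow(-6360, -1))) = Add(Mul(Rational(1592313, 106), Rational(1, 22078)), Mul(Add(-588, 1540), Rational(-1, 6360))) = Add(Rational(1592313, 2340268), Mul(952, Rational(-1, 6360))) = Add(Rational(1592313, 2340268), Rational(-119, 795)) = Rational(18630131, 35104020)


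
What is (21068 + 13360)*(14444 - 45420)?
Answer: -1066441728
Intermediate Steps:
(21068 + 13360)*(14444 - 45420) = 34428*(-30976) = -1066441728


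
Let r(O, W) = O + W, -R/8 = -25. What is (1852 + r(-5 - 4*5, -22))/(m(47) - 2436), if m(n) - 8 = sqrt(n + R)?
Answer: -4382540/5894937 - 1805*sqrt(247)/5894937 ≈ -0.74825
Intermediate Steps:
R = 200 (R = -8*(-25) = 200)
m(n) = 8 + sqrt(200 + n) (m(n) = 8 + sqrt(n + 200) = 8 + sqrt(200 + n))
(1852 + r(-5 - 4*5, -22))/(m(47) - 2436) = (1852 + ((-5 - 4*5) - 22))/((8 + sqrt(200 + 47)) - 2436) = (1852 + ((-5 - 20) - 22))/((8 + sqrt(247)) - 2436) = (1852 + (-25 - 22))/(-2428 + sqrt(247)) = (1852 - 47)/(-2428 + sqrt(247)) = 1805/(-2428 + sqrt(247))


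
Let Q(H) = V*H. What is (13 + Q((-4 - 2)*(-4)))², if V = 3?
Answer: 7225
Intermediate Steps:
Q(H) = 3*H
(13 + Q((-4 - 2)*(-4)))² = (13 + 3*((-4 - 2)*(-4)))² = (13 + 3*(-6*(-4)))² = (13 + 3*24)² = (13 + 72)² = 85² = 7225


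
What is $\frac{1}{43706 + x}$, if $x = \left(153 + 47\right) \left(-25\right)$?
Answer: $\frac{1}{38706} \approx 2.5836 \cdot 10^{-5}$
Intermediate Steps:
$x = -5000$ ($x = 200 \left(-25\right) = -5000$)
$\frac{1}{43706 + x} = \frac{1}{43706 - 5000} = \frac{1}{38706}$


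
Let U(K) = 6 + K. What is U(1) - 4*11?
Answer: -37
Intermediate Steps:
U(1) - 4*11 = (6 + 1) - 4*11 = 7 - 44 = -37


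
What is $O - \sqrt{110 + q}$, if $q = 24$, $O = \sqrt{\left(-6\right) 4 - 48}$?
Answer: $- \sqrt{134} + 6 i \sqrt{2} \approx -11.576 + 8.4853 i$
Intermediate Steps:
$O = 6 i \sqrt{2}$ ($O = \sqrt{-24 - 48} = \sqrt{-72} = 6 i \sqrt{2} \approx 8.4853 i$)
$O - \sqrt{110 + q} = 6 i \sqrt{2} - \sqrt{110 + 24} = 6 i \sqrt{2} - \sqrt{134} = - \sqrt{134} + 6 i \sqrt{2}$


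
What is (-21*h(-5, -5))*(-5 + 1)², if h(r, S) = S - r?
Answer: 0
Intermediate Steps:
(-21*h(-5, -5))*(-5 + 1)² = (-21*(-5 - 1*(-5)))*(-5 + 1)² = -21*(-5 + 5)*(-4)² = -21*0*16 = 0*16 = 0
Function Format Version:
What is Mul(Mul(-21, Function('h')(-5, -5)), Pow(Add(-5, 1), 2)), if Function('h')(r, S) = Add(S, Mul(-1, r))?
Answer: 0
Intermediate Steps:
Mul(Mul(-21, Function('h')(-5, -5)), Pow(Add(-5, 1), 2)) = Mul(Mul(-21, Add(-5, Mul(-1, -5))), Pow(Add(-5, 1), 2)) = Mul(Mul(-21, Add(-5, 5)), Pow(-4, 2)) = Mul(Mul(-21, 0), 16) = Mul(0, 16) = 0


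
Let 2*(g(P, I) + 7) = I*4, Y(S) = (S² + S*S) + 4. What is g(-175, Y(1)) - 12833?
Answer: -12828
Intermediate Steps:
Y(S) = 4 + 2*S² (Y(S) = (S² + S²) + 4 = 2*S² + 4 = 4 + 2*S²)
g(P, I) = -7 + 2*I (g(P, I) = -7 + (I*4)/2 = -7 + (4*I)/2 = -7 + 2*I)
g(-175, Y(1)) - 12833 = (-7 + 2*(4 + 2*1²)) - 12833 = (-7 + 2*(4 + 2*1)) - 12833 = (-7 + 2*(4 + 2)) - 12833 = (-7 + 2*6) - 12833 = (-7 + 12) - 12833 = 5 - 12833 = -12828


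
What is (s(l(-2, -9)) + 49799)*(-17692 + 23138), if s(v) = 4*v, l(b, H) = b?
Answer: 271161786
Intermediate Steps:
(s(l(-2, -9)) + 49799)*(-17692 + 23138) = (4*(-2) + 49799)*(-17692 + 23138) = (-8 + 49799)*5446 = 49791*5446 = 271161786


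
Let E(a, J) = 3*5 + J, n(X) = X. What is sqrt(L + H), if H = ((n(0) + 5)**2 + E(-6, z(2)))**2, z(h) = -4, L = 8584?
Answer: 2*sqrt(2470) ≈ 99.398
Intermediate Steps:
E(a, J) = 15 + J
H = 1296 (H = ((0 + 5)**2 + (15 - 4))**2 = (5**2 + 11)**2 = (25 + 11)**2 = 36**2 = 1296)
sqrt(L + H) = sqrt(8584 + 1296) = sqrt(9880) = 2*sqrt(2470)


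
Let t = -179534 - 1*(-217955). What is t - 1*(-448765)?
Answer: 487186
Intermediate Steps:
t = 38421 (t = -179534 + 217955 = 38421)
t - 1*(-448765) = 38421 - 1*(-448765) = 38421 + 448765 = 487186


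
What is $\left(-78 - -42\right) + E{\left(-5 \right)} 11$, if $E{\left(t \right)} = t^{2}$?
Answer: $239$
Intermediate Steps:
$\left(-78 - -42\right) + E{\left(-5 \right)} 11 = \left(-78 - -42\right) + \left(-5\right)^{2} \cdot 11 = \left(-78 + 42\right) + 25 \cdot 11 = -36 + 275 = 239$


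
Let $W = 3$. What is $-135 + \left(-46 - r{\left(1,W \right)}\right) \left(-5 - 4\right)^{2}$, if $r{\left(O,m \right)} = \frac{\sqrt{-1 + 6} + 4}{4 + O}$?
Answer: $- \frac{19629}{5} - \frac{81 \sqrt{5}}{5} \approx -3962.0$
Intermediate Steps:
$r{\left(O,m \right)} = \frac{4 + \sqrt{5}}{4 + O}$ ($r{\left(O,m \right)} = \frac{\sqrt{5} + 4}{4 + O} = \frac{4 + \sqrt{5}}{4 + O}$)
$-135 + \left(-46 - r{\left(1,W \right)}\right) \left(-5 - 4\right)^{2} = -135 + \left(-46 - \frac{4 + \sqrt{5}}{4 + 1}\right) \left(-5 - 4\right)^{2} = -135 + \left(-46 - \frac{4 + \sqrt{5}}{5}\right) \left(-9\right)^{2} = -135 + \left(-46 - \frac{4 + \sqrt{5}}{5}\right) 81 = -135 + \left(-46 - \left(\frac{4}{5} + \frac{\sqrt{5}}{5}\right)\right) 81 = -135 + \left(- \frac{234}{5} - \frac{\sqrt{5}}{5}\right) 81 = -135 - \left(\frac{18954}{5} + \frac{81 \sqrt{5}}{5}\right) = - \frac{19629}{5} - \frac{81 \sqrt{5}}{5}$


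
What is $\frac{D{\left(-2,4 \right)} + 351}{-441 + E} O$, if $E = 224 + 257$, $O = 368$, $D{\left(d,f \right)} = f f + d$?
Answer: $3358$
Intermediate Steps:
$D{\left(d,f \right)} = d + f^{2}$ ($D{\left(d,f \right)} = f^{2} + d = d + f^{2}$)
$E = 481$
$\frac{D{\left(-2,4 \right)} + 351}{-441 + E} O = \frac{\left(-2 + 4^{2}\right) + 351}{-441 + 481} \cdot 368 = \frac{\left(-2 + 16\right) + 351}{40} \cdot 368 = \left(14 + 351\right) \frac{1}{40} \cdot 368 = 365 \cdot \frac{1}{40} \cdot 368 = \frac{73}{8} \cdot 368 = 3358$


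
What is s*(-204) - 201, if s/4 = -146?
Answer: 118935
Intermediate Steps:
s = -584 (s = 4*(-146) = -584)
s*(-204) - 201 = -584*(-204) - 201 = 119136 - 201 = 118935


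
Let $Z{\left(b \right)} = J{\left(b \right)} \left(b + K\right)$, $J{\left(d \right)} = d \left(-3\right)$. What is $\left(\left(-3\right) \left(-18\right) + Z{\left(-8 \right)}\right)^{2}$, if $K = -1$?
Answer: $26244$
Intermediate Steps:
$J{\left(d \right)} = - 3 d$
$Z{\left(b \right)} = - 3 b \left(-1 + b\right)$ ($Z{\left(b \right)} = - 3 b \left(b - 1\right) = - 3 b \left(-1 + b\right)$)
$\left(\left(-3\right) \left(-18\right) + Z{\left(-8 \right)}\right)^{2} = \left(\left(-3\right) \left(-18\right) + 3 \left(-8\right) \left(1 - -8\right)\right)^{2} = \left(54 + 3 \left(-8\right) \left(1 + 8\right)\right)^{2} = \left(54 + 3 \left(-8\right) 9\right)^{2} = \left(54 - 216\right)^{2} = \left(-162\right)^{2} = 26244$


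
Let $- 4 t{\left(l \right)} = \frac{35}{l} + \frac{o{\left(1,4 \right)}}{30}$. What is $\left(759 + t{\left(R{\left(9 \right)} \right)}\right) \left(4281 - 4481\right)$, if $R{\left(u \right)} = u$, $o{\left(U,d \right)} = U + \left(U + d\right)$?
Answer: $- \frac{1364360}{9} \approx -1.516 \cdot 10^{5}$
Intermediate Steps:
$o{\left(U,d \right)} = d + 2 U$
$t{\left(l \right)} = - \frac{1}{20} - \frac{35}{4 l}$ ($t{\left(l \right)} = - \frac{\frac{35}{l} + \frac{4 + 2 \cdot 1}{30}}{4} = - \frac{\frac{35}{l} + \left(4 + 2\right) \frac{1}{30}}{4} = - \frac{\frac{35}{l} + 6 \cdot \frac{1}{30}}{4} = - \frac{\frac{35}{l} + \frac{1}{5}}{4} = - \frac{\frac{1}{5} + \frac{35}{l}}{4} = - \frac{1}{20} - \frac{35}{4 l}$)
$\left(759 + t{\left(R{\left(9 \right)} \right)}\right) \left(4281 - 4481\right) = \left(759 + \frac{-175 - 9}{20 \cdot 9}\right) \left(4281 - 4481\right) = \left(759 + \frac{1}{20} \cdot \frac{1}{9} \left(-175 - 9\right)\right) \left(-200\right) = \left(759 + \frac{1}{20} \cdot \frac{1}{9} \left(-184\right)\right) \left(-200\right) = \left(759 - \frac{46}{45}\right) \left(-200\right) = \frac{34109}{45} \left(-200\right) = - \frac{1364360}{9}$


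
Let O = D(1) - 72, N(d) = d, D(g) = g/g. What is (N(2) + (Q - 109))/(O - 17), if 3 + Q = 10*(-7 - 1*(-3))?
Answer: 75/44 ≈ 1.7045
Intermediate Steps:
D(g) = 1
Q = -43 (Q = -3 + 10*(-7 - 1*(-3)) = -3 + 10*(-7 + 3) = -3 + 10*(-4) = -3 - 40 = -43)
O = -71 (O = 1 - 72 = -71)
(N(2) + (Q - 109))/(O - 17) = (2 + (-43 - 109))/(-71 - 17) = (2 - 152)/(-88) = -150*(-1/88) = 75/44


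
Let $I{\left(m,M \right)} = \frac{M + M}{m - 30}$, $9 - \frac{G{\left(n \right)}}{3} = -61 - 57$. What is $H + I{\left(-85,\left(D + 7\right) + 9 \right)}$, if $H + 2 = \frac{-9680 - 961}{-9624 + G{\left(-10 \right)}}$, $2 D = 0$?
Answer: $- \frac{399317}{354315} \approx -1.127$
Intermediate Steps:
$G{\left(n \right)} = 381$ ($G{\left(n \right)} = 27 - 3 \left(-61 - 57\right) = 27 - -354 = 27 + 354 = 381$)
$D = 0$ ($D = \frac{1}{2} \cdot 0 = 0$)
$H = - \frac{2615}{3081}$ ($H = -2 + \frac{-9680 - 961}{-9624 + 381} = -2 - \frac{10641}{-9243} = -2 - - \frac{3547}{3081} = -2 + \frac{3547}{3081} = - \frac{2615}{3081} \approx -0.84875$)
$I{\left(m,M \right)} = \frac{2 M}{-30 + m}$
$H + I{\left(-85,\left(D + 7\right) + 9 \right)} = - \frac{2615}{3081} + \frac{2 \left(\left(0 + 7\right) + 9\right)}{-30 - 85} = - \frac{2615}{3081} + \frac{2 \left(7 + 9\right)}{-115} = - \frac{2615}{3081} + 2 \cdot 16 \left(- \frac{1}{115}\right) = - \frac{2615}{3081} - \frac{32}{115} = - \frac{399317}{354315}$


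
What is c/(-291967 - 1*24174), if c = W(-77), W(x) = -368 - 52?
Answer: 60/45163 ≈ 0.0013285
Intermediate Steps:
W(x) = -420
c = -420
c/(-291967 - 1*24174) = -420/(-291967 - 1*24174) = -420/(-291967 - 24174) = -420/(-316141) = -420*(-1/316141) = 60/45163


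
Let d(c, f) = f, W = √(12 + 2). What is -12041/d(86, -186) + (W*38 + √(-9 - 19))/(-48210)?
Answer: 12041/186 - 19*√14/24105 - I*√7/24105 ≈ 64.734 - 0.00010976*I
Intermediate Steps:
W = √14 ≈ 3.7417
-12041/d(86, -186) + (W*38 + √(-9 - 19))/(-48210) = -12041/(-186) + (√14*38 + √(-9 - 19))/(-48210) = -12041*(-1/186) + (38*√14 + √(-28))*(-1/48210) = 12041/186 + (38*√14 + 2*I*√7)*(-1/48210) = 12041/186 + (-19*√14/24105 - I*√7/24105) = 12041/186 - 19*√14/24105 - I*√7/24105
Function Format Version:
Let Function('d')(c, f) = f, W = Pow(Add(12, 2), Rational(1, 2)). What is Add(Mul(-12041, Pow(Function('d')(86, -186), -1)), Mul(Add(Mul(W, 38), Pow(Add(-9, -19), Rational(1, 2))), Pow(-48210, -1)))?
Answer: Add(Rational(12041, 186), Mul(Rational(-19, 24105), Pow(14, Rational(1, 2))), Mul(Rational(-1, 24105), I, Pow(7, Rational(1, 2)))) ≈ Add(64.734, Mul(-0.00010976, I))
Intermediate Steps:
W = Pow(14, Rational(1, 2)) ≈ 3.7417
Add(Mul(-12041, Pow(Function('d')(86, -186), -1)), Mul(Add(Mul(W, 38), Pow(Add(-9, -19), Rational(1, 2))), Pow(-48210, -1))) = Add(Mul(-12041, Pow(-186, -1)), Mul(Add(Mul(Pow(14, Rational(1, 2)), 38), Pow(Add(-9, -19), Rational(1, 2))), Pow(-48210, -1))) = Add(Mul(-12041, Rational(-1, 186)), Mul(Add(Mul(38, Pow(14, Rational(1, 2))), Pow(-28, Rational(1, 2))), Rational(-1, 48210))) = Add(Rational(12041, 186), Mul(Add(Mul(38, Pow(14, Rational(1, 2))), Mul(2, I, Pow(7, Rational(1, 2)))), Rational(-1, 48210))) = Add(Rational(12041, 186), Add(Mul(Rational(-19, 24105), Pow(14, Rational(1, 2))), Mul(Rational(-1, 24105), I, Pow(7, Rational(1, 2))))) = Add(Rational(12041, 186), Mul(Rational(-19, 24105), Pow(14, Rational(1, 2))), Mul(Rational(-1, 24105), I, Pow(7, Rational(1, 2))))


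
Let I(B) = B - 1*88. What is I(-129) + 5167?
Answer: 4950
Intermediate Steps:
I(B) = -88 + B (I(B) = B - 88 = -88 + B)
I(-129) + 5167 = (-88 - 129) + 5167 = -217 + 5167 = 4950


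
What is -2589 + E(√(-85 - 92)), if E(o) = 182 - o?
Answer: -2407 - I*√177 ≈ -2407.0 - 13.304*I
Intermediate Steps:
-2589 + E(√(-85 - 92)) = -2589 + (182 - √(-85 - 92)) = -2589 + (182 - √(-177)) = -2589 + (182 - I*√177) = -2407 - I*√177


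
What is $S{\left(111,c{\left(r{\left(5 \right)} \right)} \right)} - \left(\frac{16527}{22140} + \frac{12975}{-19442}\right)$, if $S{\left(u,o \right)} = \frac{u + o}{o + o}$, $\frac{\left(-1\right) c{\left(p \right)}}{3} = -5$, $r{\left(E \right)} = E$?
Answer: $\frac{295636877}{71740980} \approx 4.1209$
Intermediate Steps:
$c{\left(p \right)} = 15$ ($c{\left(p \right)} = \left(-3\right) \left(-5\right) = 15$)
$S{\left(u,o \right)} = \frac{o + u}{2 o}$
$S{\left(111,c{\left(r{\left(5 \right)} \right)} \right)} - \left(\frac{16527}{22140} + \frac{12975}{-19442}\right) = \frac{15 + 111}{2 \cdot 15} - \left(\frac{16527}{22140} + \frac{12975}{-19442}\right) = \frac{1}{2} \cdot \frac{1}{15} \cdot 126 - \left(16527 \cdot \frac{1}{22140} + 12975 \left(- \frac{1}{19442}\right)\right) = \frac{21}{5} - \left(\frac{5509}{7380} - \frac{12975}{19442}\right) = \frac{21}{5} - \frac{5675239}{71740980} = \frac{295636877}{71740980}$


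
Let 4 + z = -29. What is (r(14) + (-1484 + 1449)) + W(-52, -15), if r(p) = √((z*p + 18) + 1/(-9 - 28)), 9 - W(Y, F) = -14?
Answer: -12 + I*√607873/37 ≈ -12.0 + 21.072*I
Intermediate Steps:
W(Y, F) = 23 (W(Y, F) = 9 - 1*(-14) = 9 + 14 = 23)
z = -33 (z = -4 - 29 = -33)
r(p) = √(665/37 - 33*p) (r(p) = √((-33*p + 18) + 1/(-9 - 28)) = √((18 - 33*p) + 1/(-37)) = √((18 - 33*p) - 1/37) = √(665/37 - 33*p))
(r(14) + (-1484 + 1449)) + W(-52, -15) = (√(24605 - 45177*14)/37 + (-1484 + 1449)) + 23 = (√(24605 - 632478)/37 - 35) + 23 = (√(-607873)/37 - 35) + 23 = ((I*√607873)/37 - 35) + 23 = (I*√607873/37 - 35) + 23 = (-35 + I*√607873/37) + 23 = -12 + I*√607873/37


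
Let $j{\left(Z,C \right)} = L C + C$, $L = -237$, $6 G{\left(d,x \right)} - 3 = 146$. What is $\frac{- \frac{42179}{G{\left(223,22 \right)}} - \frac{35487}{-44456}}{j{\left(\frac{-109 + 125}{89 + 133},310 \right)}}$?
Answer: $\frac{11245370181}{484607743040} \approx 0.023205$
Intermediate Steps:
$G{\left(d,x \right)} = \frac{149}{6}$ ($G{\left(d,x \right)} = \frac{1}{2} + \frac{1}{6} \cdot 146 = \frac{1}{2} + \frac{73}{3} = \frac{149}{6}$)
$j{\left(Z,C \right)} = - 236 C$ ($j{\left(Z,C \right)} = - 237 C + C = - 236 C$)
$\frac{- \frac{42179}{G{\left(223,22 \right)}} - \frac{35487}{-44456}}{j{\left(\frac{-109 + 125}{89 + 133},310 \right)}} = \frac{- \frac{42179}{\frac{149}{6}} - \frac{35487}{-44456}}{\left(-236\right) 310} = \frac{\left(-42179\right) \frac{6}{149} - - \frac{35487}{44456}}{-73160} = \left(- \frac{253074}{149} + \frac{35487}{44456}\right) \left(- \frac{1}{73160}\right) = \left(- \frac{11245370181}{6623944}\right) \left(- \frac{1}{73160}\right) = \frac{11245370181}{484607743040}$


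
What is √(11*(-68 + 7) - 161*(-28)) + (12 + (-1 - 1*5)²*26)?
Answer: 948 + √3837 ≈ 1009.9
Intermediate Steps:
√(11*(-68 + 7) - 161*(-28)) + (12 + (-1 - 1*5)²*26) = √(11*(-61) + 4508) + (12 + (-1 - 5)²*26) = √(-671 + 4508) + (12 + (-6)²*26) = √3837 + (12 + 36*26) = √3837 + (12 + 936) = √3837 + 948 = 948 + √3837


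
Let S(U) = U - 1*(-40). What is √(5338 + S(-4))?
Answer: √5374 ≈ 73.308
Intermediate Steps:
S(U) = 40 + U (S(U) = U + 40 = 40 + U)
√(5338 + S(-4)) = √(5338 + (40 - 4)) = √(5338 + 36) = √5374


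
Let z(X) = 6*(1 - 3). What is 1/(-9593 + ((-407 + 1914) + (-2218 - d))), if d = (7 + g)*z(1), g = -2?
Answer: -1/10244 ≈ -9.7618e-5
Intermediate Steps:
z(X) = -12 (z(X) = 6*(-2) = -12)
d = -60 (d = (7 - 2)*(-12) = 5*(-12) = -60)
1/(-9593 + ((-407 + 1914) + (-2218 - d))) = 1/(-9593 + ((-407 + 1914) + (-2218 - 1*(-60)))) = 1/(-9593 + (1507 + (-2218 + 60))) = 1/(-9593 + (1507 - 2158)) = 1/(-9593 - 651) = 1/(-10244) = -1/10244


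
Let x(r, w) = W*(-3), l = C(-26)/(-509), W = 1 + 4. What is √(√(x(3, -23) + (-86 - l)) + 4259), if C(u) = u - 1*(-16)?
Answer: √(1103425979 + 509*I*√26172271)/509 ≈ 65.261 + 0.077005*I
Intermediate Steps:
W = 5
C(u) = 16 + u (C(u) = u + 16 = 16 + u)
l = 10/509 (l = (16 - 26)/(-509) = -10*(-1/509) = 10/509 ≈ 0.019646)
x(r, w) = -15 (x(r, w) = 5*(-3) = -15)
√(√(x(3, -23) + (-86 - l)) + 4259) = √(√(-15 + (-86 - 1*10/509)) + 4259) = √(√(-15 + (-86 - 10/509)) + 4259) = √(√(-15 - 43784/509) + 4259) = √(√(-51419/509) + 4259) = √(I*√26172271/509 + 4259) = √(4259 + I*√26172271/509)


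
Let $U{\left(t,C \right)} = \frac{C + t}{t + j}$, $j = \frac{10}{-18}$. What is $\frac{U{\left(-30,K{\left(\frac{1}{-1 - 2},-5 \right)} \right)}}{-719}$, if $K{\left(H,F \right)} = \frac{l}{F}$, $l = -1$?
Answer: $- \frac{1341}{988625} \approx -0.0013564$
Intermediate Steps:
$j = - \frac{5}{9}$ ($j = 10 \left(- \frac{1}{18}\right) = - \frac{5}{9} \approx -0.55556$)
$K{\left(H,F \right)} = - \frac{1}{F}$
$U{\left(t,C \right)} = \frac{C + t}{- \frac{5}{9} + t}$ ($U{\left(t,C \right)} = \frac{C + t}{t - \frac{5}{9}} = \frac{C + t}{- \frac{5}{9} + t}$)
$\frac{U{\left(-30,K{\left(\frac{1}{-1 - 2},-5 \right)} \right)}}{-719} = \frac{9 \frac{1}{-5 + 9 \left(-30\right)} \left(- \frac{1}{-5} - 30\right)}{-719} = \frac{9 \left(\left(-1\right) \left(- \frac{1}{5}\right) - 30\right)}{-5 - 270} \left(- \frac{1}{719}\right) = \frac{9 \left(\frac{1}{5} - 30\right)}{-275} \left(- \frac{1}{719}\right) = 9 \left(- \frac{1}{275}\right) \left(- \frac{149}{5}\right) \left(- \frac{1}{719}\right) = \frac{1341}{1375} \left(- \frac{1}{719}\right) = - \frac{1341}{988625}$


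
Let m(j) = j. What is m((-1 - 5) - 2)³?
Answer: -512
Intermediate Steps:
m((-1 - 5) - 2)³ = ((-1 - 5) - 2)³ = (-6 - 2)³ = (-8)³ = -512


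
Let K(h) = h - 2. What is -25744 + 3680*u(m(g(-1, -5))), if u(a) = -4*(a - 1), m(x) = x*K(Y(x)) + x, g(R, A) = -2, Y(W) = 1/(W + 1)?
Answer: -69904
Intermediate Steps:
Y(W) = 1/(1 + W)
K(h) = -2 + h
m(x) = x + x*(-2 + 1/(1 + x)) (m(x) = x*(-2 + 1/(1 + x)) + x = x + x*(-2 + 1/(1 + x)))
u(a) = 4 - 4*a (u(a) = -4*(-1 + a) = 4 - 4*a)
-25744 + 3680*u(m(g(-1, -5))) = -25744 + 3680*(4 - (-4)*(-2)²/(1 - 2)) = -25744 + 3680*(4 - (-4)*4/(-1)) = -25744 + 3680*(4 - (-4)*4*(-1)) = -25744 + 3680*(4 - 4*4) = -25744 + 3680*(4 - 16) = -25744 + 3680*(-12) = -25744 - 44160 = -69904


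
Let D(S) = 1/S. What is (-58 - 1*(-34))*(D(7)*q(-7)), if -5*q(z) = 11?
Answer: 264/35 ≈ 7.5429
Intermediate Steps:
D(S) = 1/S
q(z) = -11/5 (q(z) = -⅕*11 = -11/5)
(-58 - 1*(-34))*(D(7)*q(-7)) = (-58 - 1*(-34))*(-11/5/7) = (-58 + 34)*((⅐)*(-11/5)) = -24*(-11/35) = 264/35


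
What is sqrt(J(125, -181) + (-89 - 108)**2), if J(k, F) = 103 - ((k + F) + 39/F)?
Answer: sqrt(1276637707)/181 ≈ 197.40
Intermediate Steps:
J(k, F) = 103 - F - k - 39/F (J(k, F) = 103 - ((F + k) + 39/F) = 103 - (F + k + 39/F) = 103 + (-F - k - 39/F) = 103 - F - k - 39/F)
sqrt(J(125, -181) + (-89 - 108)**2) = sqrt((103 - 1*(-181) - 1*125 - 39/(-181)) + (-89 - 108)**2) = sqrt((103 + 181 - 125 - 39*(-1/181)) + (-197)**2) = sqrt((103 + 181 - 125 + 39/181) + 38809) = sqrt(28818/181 + 38809) = sqrt(7053247/181) = sqrt(1276637707)/181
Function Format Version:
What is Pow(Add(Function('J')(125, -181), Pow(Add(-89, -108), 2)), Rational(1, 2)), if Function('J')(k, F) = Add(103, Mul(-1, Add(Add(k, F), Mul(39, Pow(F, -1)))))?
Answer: Mul(Rational(1, 181), Pow(1276637707, Rational(1, 2))) ≈ 197.40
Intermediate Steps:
Function('J')(k, F) = Add(103, Mul(-1, F), Mul(-1, k), Mul(-39, Pow(F, -1))) (Function('J')(k, F) = Add(103, Mul(-1, Add(Add(F, k), Mul(39, Pow(F, -1))))) = Add(103, Mul(-1, Add(F, k, Mul(39, Pow(F, -1))))) = Add(103, Add(Mul(-1, F), Mul(-1, k), Mul(-39, Pow(F, -1)))) = Add(103, Mul(-1, F), Mul(-1, k), Mul(-39, Pow(F, -1))))
Pow(Add(Function('J')(125, -181), Pow(Add(-89, -108), 2)), Rational(1, 2)) = Pow(Add(Add(103, Mul(-1, -181), Mul(-1, 125), Mul(-39, Pow(-181, -1))), Pow(Add(-89, -108), 2)), Rational(1, 2)) = Pow(Add(Add(103, 181, -125, Mul(-39, Rational(-1, 181))), Pow(-197, 2)), Rational(1, 2)) = Pow(Add(Add(103, 181, -125, Rational(39, 181)), 38809), Rational(1, 2)) = Pow(Add(Rational(28818, 181), 38809), Rational(1, 2)) = Pow(Rational(7053247, 181), Rational(1, 2)) = Mul(Rational(1, 181), Pow(1276637707, Rational(1, 2)))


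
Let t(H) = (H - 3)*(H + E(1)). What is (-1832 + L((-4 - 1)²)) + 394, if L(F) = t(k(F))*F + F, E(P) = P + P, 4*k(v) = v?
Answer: -11883/16 ≈ -742.69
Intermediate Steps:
k(v) = v/4
E(P) = 2*P
t(H) = (-3 + H)*(2 + H) (t(H) = (H - 3)*(H + 2*1) = (-3 + H)*(H + 2) = (-3 + H)*(2 + H))
L(F) = F + F*(-6 - F/4 + F²/16) (L(F) = (-6 + (F/4)² - F/4)*F + F = (-6 + F²/16 - F/4)*F + F = (-6 - F/4 + F²/16)*F + F = F*(-6 - F/4 + F²/16) + F = F + F*(-6 - F/4 + F²/16))
(-1832 + L((-4 - 1)²)) + 394 = (-1832 + (-4 - 1)²*(-80 + ((-4 - 1)²)² - 4*(-4 - 1)²)/16) + 394 = (-1832 + (1/16)*(-5)²*(-80 + ((-5)²)² - 4*(-5)²)) + 394 = (-1832 + (1/16)*25*(-80 + 25² - 4*25)) + 394 = (-1832 + (1/16)*25*(-80 + 625 - 100)) + 394 = (-1832 + (1/16)*25*445) + 394 = (-1832 + 11125/16) + 394 = -18187/16 + 394 = -11883/16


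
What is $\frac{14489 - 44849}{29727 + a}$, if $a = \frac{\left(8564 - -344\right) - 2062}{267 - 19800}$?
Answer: $- \frac{39534792}{38710043} \approx -1.0213$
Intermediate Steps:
$a = - \frac{2282}{6511}$ ($a = \frac{\left(8564 + 344\right) - 2062}{-19533} = \left(8908 - 2062\right) \left(- \frac{1}{19533}\right) = 6846 \left(- \frac{1}{19533}\right) = - \frac{2282}{6511} \approx -0.35048$)
$\frac{14489 - 44849}{29727 + a} = \frac{14489 - 44849}{29727 - \frac{2282}{6511}} = - \frac{30360}{\frac{193550215}{6511}} = \left(-30360\right) \frac{6511}{193550215} = - \frac{39534792}{38710043}$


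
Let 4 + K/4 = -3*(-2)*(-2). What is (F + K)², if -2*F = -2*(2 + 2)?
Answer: 3600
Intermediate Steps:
F = 4 (F = -(-1)*(2 + 2) = -(-1)*4 = -½*(-8) = 4)
K = -64 (K = -16 + 4*(-3*(-2)*(-2)) = -16 + 4*(6*(-2)) = -16 + 4*(-12) = -16 - 48 = -64)
(F + K)² = (4 - 64)² = (-60)² = 3600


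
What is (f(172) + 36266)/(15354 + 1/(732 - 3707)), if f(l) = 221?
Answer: 9868075/4152559 ≈ 2.3764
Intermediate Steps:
(f(172) + 36266)/(15354 + 1/(732 - 3707)) = (221 + 36266)/(15354 + 1/(732 - 3707)) = 36487/(15354 + 1/(-2975)) = 36487/(15354 - 1/2975) = 36487/(45678149/2975) = 36487*(2975/45678149) = 9868075/4152559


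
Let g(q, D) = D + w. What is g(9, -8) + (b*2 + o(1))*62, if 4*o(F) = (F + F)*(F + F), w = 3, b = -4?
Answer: -439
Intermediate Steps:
o(F) = F² (o(F) = ((F + F)*(F + F))/4 = ((2*F)*(2*F))/4 = (4*F²)/4 = F²)
g(q, D) = 3 + D (g(q, D) = D + 3 = 3 + D)
g(9, -8) + (b*2 + o(1))*62 = (3 - 8) + (-4*2 + 1²)*62 = -5 + (-8 + 1)*62 = -5 - 7*62 = -5 - 434 = -439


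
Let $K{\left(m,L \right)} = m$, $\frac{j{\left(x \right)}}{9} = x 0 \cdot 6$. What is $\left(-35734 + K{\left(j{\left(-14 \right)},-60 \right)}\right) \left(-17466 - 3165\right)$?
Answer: $737228154$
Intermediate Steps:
$j{\left(x \right)} = 0$ ($j{\left(x \right)} = 9 x 0 \cdot 6 = 9 \cdot 0 \cdot 6 = 9 \cdot 0 = 0$)
$\left(-35734 + K{\left(j{\left(-14 \right)},-60 \right)}\right) \left(-17466 - 3165\right) = \left(-35734 + 0\right) \left(-17466 - 3165\right) = \left(-35734\right) \left(-20631\right) = 737228154$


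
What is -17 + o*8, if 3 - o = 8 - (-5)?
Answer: -97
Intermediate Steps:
o = -10 (o = 3 - (8 - (-5)) = 3 - (8 - 1*(-5)) = 3 - (8 + 5) = 3 - 1*13 = 3 - 13 = -10)
-17 + o*8 = -17 - 10*8 = -17 - 80 = -97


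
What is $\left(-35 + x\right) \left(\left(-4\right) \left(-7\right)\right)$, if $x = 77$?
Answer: $1176$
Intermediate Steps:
$\left(-35 + x\right) \left(\left(-4\right) \left(-7\right)\right) = \left(-35 + 77\right) \left(\left(-4\right) \left(-7\right)\right) = 42 \cdot 28 = 1176$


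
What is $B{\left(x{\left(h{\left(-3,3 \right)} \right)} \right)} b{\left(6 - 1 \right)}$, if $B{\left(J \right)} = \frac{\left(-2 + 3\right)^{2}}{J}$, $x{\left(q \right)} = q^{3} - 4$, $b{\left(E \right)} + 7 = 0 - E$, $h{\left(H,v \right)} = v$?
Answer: $- \frac{12}{23} \approx -0.52174$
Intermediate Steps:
$b{\left(E \right)} = -7 - E$ ($b{\left(E \right)} = -7 + \left(0 - E\right) = -7 - E$)
$x{\left(q \right)} = -4 + q^{3}$
$B{\left(J \right)} = \frac{1}{J}$ ($B{\left(J \right)} = \frac{1^{2}}{J} = 1 \frac{1}{J} = \frac{1}{J}$)
$B{\left(x{\left(h{\left(-3,3 \right)} \right)} \right)} b{\left(6 - 1 \right)} = \frac{-7 - \left(6 - 1\right)}{-4 + 3^{3}} = \frac{-7 - \left(6 - 1\right)}{-4 + 27} = \frac{-7 - 5}{23} = \frac{1}{23} \left(-12\right) = - \frac{12}{23}$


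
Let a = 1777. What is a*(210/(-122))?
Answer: -186585/61 ≈ -3058.8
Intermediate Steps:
a*(210/(-122)) = 1777*(210/(-122)) = 1777*(210*(-1/122)) = 1777*(-105/61) = -186585/61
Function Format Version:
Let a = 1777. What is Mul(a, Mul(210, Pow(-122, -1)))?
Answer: Rational(-186585, 61) ≈ -3058.8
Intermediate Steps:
Mul(a, Mul(210, Pow(-122, -1))) = Mul(1777, Mul(210, Pow(-122, -1))) = Mul(1777, Mul(210, Rational(-1, 122))) = Mul(1777, Rational(-105, 61)) = Rational(-186585, 61)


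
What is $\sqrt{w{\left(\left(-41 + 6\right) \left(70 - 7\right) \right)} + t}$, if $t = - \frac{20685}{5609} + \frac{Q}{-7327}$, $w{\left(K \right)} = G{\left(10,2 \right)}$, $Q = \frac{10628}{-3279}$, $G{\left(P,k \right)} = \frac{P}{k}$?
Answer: $\frac{2 \sqrt{5959157535013318977201}}{134757531897} \approx 1.1457$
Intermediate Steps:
$Q = - \frac{10628}{3279}$ ($Q = 10628 \left(- \frac{1}{3279}\right) = - \frac{10628}{3279} \approx -3.2412$)
$w{\left(K \right)} = 5$ ($w{\left(K \right)} = \frac{10}{2} = 10 \cdot \frac{1}{2} = 5$)
$t = - \frac{496902332153}{134757531897}$ ($t = - \frac{20685}{5609} - \frac{10628}{3279 \left(-7327\right)} = \left(-20685\right) \frac{1}{5609} - - \frac{10628}{24025233} = - \frac{20685}{5609} + \frac{10628}{24025233} = - \frac{496902332153}{134757531897} \approx -3.6874$)
$\sqrt{w{\left(\left(-41 + 6\right) \left(70 - 7\right) \right)} + t} = \sqrt{5 - \frac{496902332153}{134757531897}} = \sqrt{\frac{176885327332}{134757531897}} = \frac{2 \sqrt{5959157535013318977201}}{134757531897}$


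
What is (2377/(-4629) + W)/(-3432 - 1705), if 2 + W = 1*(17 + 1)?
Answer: -6517/2161743 ≈ -0.0030147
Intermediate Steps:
W = 16 (W = -2 + 1*(17 + 1) = -2 + 1*18 = -2 + 18 = 16)
(2377/(-4629) + W)/(-3432 - 1705) = (2377/(-4629) + 16)/(-3432 - 1705) = (2377*(-1/4629) + 16)/(-5137) = (-2377/4629 + 16)*(-1/5137) = (71687/4629)*(-1/5137) = -6517/2161743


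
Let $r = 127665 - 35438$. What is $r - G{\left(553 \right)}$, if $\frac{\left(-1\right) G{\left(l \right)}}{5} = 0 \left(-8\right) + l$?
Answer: $94992$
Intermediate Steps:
$G{\left(l \right)} = - 5 l$ ($G{\left(l \right)} = - 5 \left(0 \left(-8\right) + l\right) = - 5 \left(0 + l\right) = - 5 l$)
$r = 92227$
$r - G{\left(553 \right)} = 92227 - \left(-5\right) 553 = 92227 - -2765 = 92227 + 2765 = 94992$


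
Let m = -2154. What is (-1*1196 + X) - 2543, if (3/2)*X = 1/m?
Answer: -12080710/3231 ≈ -3739.0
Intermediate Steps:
X = -1/3231 (X = (⅔)/(-2154) = (⅔)*(-1/2154) = -1/3231 ≈ -0.00030950)
(-1*1196 + X) - 2543 = (-1*1196 - 1/3231) - 2543 = (-1196 - 1/3231) - 2543 = -3864277/3231 - 2543 = -12080710/3231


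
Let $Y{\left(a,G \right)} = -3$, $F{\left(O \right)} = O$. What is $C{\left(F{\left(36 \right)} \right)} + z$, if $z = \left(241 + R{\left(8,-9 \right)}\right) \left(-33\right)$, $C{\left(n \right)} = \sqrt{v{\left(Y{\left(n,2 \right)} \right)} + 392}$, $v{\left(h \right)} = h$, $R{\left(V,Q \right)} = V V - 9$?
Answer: $-9768 + \sqrt{389} \approx -9748.3$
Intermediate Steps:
$R{\left(V,Q \right)} = -9 + V^{2}$ ($R{\left(V,Q \right)} = V^{2} - 9 = -9 + V^{2}$)
$C{\left(n \right)} = \sqrt{389}$ ($C{\left(n \right)} = \sqrt{-3 + 392} = \sqrt{389}$)
$z = -9768$ ($z = \left(241 - \left(9 - 8^{2}\right)\right) \left(-33\right) = \left(241 + \left(-9 + 64\right)\right) \left(-33\right) = \left(241 + 55\right) \left(-33\right) = 296 \left(-33\right) = -9768$)
$C{\left(F{\left(36 \right)} \right)} + z = \sqrt{389} - 9768 = -9768 + \sqrt{389}$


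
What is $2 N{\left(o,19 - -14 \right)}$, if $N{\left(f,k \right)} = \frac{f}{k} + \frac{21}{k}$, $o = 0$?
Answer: $\frac{14}{11} \approx 1.2727$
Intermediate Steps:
$N{\left(f,k \right)} = \frac{21}{k} + \frac{f}{k}$
$2 N{\left(o,19 - -14 \right)} = 2 \frac{21 + 0}{19 - -14} = 2 \frac{1}{19 + 14} \cdot 21 = 2 \cdot \frac{1}{33} \cdot 21 = 2 \cdot \frac{7}{11} = \frac{14}{11}$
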